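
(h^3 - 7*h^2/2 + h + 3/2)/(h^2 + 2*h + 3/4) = 2*(h^2 - 4*h + 3)/(2*h + 3)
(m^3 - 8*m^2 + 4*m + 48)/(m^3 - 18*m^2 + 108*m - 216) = (m^2 - 2*m - 8)/(m^2 - 12*m + 36)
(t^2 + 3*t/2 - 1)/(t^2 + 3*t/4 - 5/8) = 4*(t + 2)/(4*t + 5)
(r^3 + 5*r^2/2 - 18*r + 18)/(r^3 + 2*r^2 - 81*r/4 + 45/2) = 2*(r - 2)/(2*r - 5)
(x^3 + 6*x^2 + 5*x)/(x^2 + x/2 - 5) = 2*x*(x^2 + 6*x + 5)/(2*x^2 + x - 10)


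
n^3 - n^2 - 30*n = n*(n - 6)*(n + 5)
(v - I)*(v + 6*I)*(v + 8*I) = v^3 + 13*I*v^2 - 34*v + 48*I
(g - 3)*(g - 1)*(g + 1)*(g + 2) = g^4 - g^3 - 7*g^2 + g + 6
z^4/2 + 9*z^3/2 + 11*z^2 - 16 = (z/2 + 1)*(z - 1)*(z + 4)^2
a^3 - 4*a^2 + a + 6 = (a - 3)*(a - 2)*(a + 1)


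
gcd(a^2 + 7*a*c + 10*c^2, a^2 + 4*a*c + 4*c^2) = a + 2*c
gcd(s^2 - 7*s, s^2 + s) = s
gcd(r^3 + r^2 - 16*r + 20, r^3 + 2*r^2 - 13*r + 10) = r^2 + 3*r - 10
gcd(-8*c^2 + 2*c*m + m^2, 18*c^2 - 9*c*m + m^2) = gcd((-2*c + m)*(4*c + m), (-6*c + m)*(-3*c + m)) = 1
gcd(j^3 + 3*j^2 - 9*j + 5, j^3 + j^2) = 1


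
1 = 1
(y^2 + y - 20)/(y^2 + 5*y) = (y - 4)/y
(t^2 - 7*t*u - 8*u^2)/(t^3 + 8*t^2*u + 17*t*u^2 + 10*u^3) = (t - 8*u)/(t^2 + 7*t*u + 10*u^2)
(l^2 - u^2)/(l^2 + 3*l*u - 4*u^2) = (l + u)/(l + 4*u)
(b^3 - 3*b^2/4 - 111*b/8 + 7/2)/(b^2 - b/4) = b - 1/2 - 14/b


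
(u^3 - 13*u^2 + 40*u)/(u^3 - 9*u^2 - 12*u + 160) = u/(u + 4)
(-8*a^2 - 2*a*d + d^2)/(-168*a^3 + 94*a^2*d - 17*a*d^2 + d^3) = (2*a + d)/(42*a^2 - 13*a*d + d^2)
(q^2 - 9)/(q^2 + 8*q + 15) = (q - 3)/(q + 5)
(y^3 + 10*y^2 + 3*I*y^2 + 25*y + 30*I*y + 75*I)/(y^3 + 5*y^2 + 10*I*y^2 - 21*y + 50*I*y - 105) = (y + 5)/(y + 7*I)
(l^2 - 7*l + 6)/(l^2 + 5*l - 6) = (l - 6)/(l + 6)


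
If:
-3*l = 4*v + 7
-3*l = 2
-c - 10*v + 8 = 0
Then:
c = 41/2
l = -2/3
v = -5/4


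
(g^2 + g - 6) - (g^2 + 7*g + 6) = -6*g - 12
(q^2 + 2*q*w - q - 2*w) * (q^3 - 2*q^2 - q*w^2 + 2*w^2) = q^5 + 2*q^4*w - 3*q^4 - q^3*w^2 - 6*q^3*w + 2*q^3 - 2*q^2*w^3 + 3*q^2*w^2 + 4*q^2*w + 6*q*w^3 - 2*q*w^2 - 4*w^3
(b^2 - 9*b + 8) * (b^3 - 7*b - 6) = b^5 - 9*b^4 + b^3 + 57*b^2 - 2*b - 48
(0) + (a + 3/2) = a + 3/2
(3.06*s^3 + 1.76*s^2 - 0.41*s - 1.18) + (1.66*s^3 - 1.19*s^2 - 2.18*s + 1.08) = 4.72*s^3 + 0.57*s^2 - 2.59*s - 0.0999999999999999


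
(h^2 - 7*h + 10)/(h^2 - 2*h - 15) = (h - 2)/(h + 3)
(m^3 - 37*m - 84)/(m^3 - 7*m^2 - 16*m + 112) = (m + 3)/(m - 4)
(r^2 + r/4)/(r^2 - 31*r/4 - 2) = r/(r - 8)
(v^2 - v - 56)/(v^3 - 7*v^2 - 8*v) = (v + 7)/(v*(v + 1))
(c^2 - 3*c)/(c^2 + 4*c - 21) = c/(c + 7)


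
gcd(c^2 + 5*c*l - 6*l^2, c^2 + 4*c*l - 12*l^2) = c + 6*l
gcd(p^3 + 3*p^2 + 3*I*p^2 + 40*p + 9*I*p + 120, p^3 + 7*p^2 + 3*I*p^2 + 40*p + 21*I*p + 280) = p^2 + 3*I*p + 40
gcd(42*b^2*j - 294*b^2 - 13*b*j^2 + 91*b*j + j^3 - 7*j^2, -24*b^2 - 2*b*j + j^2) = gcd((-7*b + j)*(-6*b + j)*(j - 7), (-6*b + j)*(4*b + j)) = 6*b - j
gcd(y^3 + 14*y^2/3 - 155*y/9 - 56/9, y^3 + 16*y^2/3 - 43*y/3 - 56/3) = y^2 + 13*y/3 - 56/3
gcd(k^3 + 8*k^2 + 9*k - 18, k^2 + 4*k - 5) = k - 1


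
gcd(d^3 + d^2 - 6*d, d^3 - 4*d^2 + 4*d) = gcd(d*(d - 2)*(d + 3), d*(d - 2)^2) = d^2 - 2*d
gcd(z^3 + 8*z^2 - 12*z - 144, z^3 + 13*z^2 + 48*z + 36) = z^2 + 12*z + 36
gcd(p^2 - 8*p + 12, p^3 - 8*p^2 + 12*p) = p^2 - 8*p + 12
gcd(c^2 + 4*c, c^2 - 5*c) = c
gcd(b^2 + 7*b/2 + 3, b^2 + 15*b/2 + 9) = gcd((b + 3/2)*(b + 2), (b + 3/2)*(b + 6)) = b + 3/2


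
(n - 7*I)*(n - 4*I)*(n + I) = n^3 - 10*I*n^2 - 17*n - 28*I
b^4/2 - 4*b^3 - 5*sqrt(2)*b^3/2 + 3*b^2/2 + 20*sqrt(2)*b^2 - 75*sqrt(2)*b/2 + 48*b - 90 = (b/2 + sqrt(2)/2)*(b - 5)*(b - 3)*(b - 6*sqrt(2))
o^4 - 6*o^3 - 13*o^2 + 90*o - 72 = (o - 6)*(o - 3)*(o - 1)*(o + 4)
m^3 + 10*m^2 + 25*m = m*(m + 5)^2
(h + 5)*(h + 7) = h^2 + 12*h + 35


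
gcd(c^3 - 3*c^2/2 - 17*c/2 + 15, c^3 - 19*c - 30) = c + 3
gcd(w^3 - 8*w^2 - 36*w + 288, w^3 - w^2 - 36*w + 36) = w^2 - 36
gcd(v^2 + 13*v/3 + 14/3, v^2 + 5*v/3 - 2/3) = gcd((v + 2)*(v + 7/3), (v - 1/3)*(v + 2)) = v + 2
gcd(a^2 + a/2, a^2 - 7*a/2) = a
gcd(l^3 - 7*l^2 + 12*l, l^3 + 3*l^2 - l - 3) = 1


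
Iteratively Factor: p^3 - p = (p - 1)*(p^2 + p) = p*(p - 1)*(p + 1)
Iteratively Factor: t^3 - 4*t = (t - 2)*(t^2 + 2*t) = (t - 2)*(t + 2)*(t)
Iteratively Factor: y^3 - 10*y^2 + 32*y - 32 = (y - 4)*(y^2 - 6*y + 8) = (y - 4)*(y - 2)*(y - 4)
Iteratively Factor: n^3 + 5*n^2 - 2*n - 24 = (n + 4)*(n^2 + n - 6) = (n - 2)*(n + 4)*(n + 3)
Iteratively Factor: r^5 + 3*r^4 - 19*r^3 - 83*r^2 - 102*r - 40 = (r + 4)*(r^4 - r^3 - 15*r^2 - 23*r - 10) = (r + 2)*(r + 4)*(r^3 - 3*r^2 - 9*r - 5) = (r + 1)*(r + 2)*(r + 4)*(r^2 - 4*r - 5) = (r - 5)*(r + 1)*(r + 2)*(r + 4)*(r + 1)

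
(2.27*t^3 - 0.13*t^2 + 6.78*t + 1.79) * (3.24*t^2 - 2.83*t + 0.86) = 7.3548*t^5 - 6.8453*t^4 + 24.2873*t^3 - 13.4996*t^2 + 0.765099999999999*t + 1.5394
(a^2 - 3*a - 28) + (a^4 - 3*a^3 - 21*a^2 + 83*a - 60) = a^4 - 3*a^3 - 20*a^2 + 80*a - 88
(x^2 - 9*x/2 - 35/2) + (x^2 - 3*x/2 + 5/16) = 2*x^2 - 6*x - 275/16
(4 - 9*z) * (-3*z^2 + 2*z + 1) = 27*z^3 - 30*z^2 - z + 4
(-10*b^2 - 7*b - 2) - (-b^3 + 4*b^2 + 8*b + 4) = b^3 - 14*b^2 - 15*b - 6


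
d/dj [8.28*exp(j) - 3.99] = 8.28*exp(j)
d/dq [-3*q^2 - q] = -6*q - 1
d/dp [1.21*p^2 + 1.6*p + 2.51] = 2.42*p + 1.6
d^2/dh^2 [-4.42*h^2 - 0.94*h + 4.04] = -8.84000000000000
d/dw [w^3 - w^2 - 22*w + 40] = 3*w^2 - 2*w - 22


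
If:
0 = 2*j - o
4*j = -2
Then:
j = -1/2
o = -1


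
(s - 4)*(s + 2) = s^2 - 2*s - 8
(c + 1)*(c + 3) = c^2 + 4*c + 3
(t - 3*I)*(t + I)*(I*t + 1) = I*t^3 + 3*t^2 + I*t + 3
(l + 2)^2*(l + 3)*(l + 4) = l^4 + 11*l^3 + 44*l^2 + 76*l + 48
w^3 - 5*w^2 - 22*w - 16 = (w - 8)*(w + 1)*(w + 2)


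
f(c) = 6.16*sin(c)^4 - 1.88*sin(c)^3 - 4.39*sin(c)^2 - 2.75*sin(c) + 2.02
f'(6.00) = -1.22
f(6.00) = 2.52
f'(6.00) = -1.22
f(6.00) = 2.52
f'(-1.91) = 6.70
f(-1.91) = 7.16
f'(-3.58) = 5.08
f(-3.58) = 0.12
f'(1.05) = 0.73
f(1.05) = -1.41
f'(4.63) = 1.97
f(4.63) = 8.34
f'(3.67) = 2.52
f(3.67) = 2.93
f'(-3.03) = 1.86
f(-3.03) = 2.28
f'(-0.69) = -4.47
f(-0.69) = 3.49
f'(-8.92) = 2.28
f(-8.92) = 2.87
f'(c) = 24.64*sin(c)^3*cos(c) - 5.64*sin(c)^2*cos(c) - 8.78*sin(c)*cos(c) - 2.75*cos(c)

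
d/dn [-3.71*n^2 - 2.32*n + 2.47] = -7.42*n - 2.32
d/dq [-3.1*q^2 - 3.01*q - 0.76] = -6.2*q - 3.01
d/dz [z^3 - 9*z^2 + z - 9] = 3*z^2 - 18*z + 1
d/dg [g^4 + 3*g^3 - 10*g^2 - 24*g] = 4*g^3 + 9*g^2 - 20*g - 24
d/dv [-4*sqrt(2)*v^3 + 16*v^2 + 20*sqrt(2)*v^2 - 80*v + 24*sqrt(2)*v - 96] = -12*sqrt(2)*v^2 + 32*v + 40*sqrt(2)*v - 80 + 24*sqrt(2)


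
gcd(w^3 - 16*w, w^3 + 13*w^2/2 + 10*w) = w^2 + 4*w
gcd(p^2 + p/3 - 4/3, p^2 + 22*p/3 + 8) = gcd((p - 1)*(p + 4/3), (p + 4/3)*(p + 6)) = p + 4/3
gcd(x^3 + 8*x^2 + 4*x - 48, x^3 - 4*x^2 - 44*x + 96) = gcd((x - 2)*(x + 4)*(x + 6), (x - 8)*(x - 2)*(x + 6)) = x^2 + 4*x - 12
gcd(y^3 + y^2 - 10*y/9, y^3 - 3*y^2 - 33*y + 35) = 1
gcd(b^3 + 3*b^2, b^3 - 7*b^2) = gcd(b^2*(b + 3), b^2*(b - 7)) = b^2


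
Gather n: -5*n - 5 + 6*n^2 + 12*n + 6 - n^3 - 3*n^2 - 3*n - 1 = -n^3 + 3*n^2 + 4*n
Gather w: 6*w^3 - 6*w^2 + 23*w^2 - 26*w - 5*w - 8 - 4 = 6*w^3 + 17*w^2 - 31*w - 12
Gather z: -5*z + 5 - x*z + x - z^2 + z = x - z^2 + z*(-x - 4) + 5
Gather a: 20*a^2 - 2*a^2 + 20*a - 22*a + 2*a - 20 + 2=18*a^2 - 18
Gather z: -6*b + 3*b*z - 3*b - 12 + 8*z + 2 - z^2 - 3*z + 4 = -9*b - z^2 + z*(3*b + 5) - 6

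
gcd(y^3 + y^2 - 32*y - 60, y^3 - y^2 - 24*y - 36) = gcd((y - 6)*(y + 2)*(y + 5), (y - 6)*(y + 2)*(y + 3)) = y^2 - 4*y - 12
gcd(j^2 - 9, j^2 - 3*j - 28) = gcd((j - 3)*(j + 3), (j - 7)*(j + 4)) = 1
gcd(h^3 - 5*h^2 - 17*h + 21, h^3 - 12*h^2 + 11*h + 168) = h^2 - 4*h - 21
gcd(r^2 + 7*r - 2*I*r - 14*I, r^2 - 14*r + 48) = 1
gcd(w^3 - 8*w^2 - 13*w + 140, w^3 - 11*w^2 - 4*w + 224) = w^2 - 3*w - 28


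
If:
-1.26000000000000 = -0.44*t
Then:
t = 2.86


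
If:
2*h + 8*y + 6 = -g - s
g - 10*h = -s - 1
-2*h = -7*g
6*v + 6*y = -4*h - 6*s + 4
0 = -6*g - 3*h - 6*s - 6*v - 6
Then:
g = -55/136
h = -385/272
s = -59/4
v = 8085/544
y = 815/544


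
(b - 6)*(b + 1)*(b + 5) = b^3 - 31*b - 30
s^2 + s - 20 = (s - 4)*(s + 5)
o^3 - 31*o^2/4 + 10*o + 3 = (o - 6)*(o - 2)*(o + 1/4)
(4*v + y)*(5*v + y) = 20*v^2 + 9*v*y + y^2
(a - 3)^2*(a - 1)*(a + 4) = a^4 - 3*a^3 - 13*a^2 + 51*a - 36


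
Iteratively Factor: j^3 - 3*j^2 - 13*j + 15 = (j + 3)*(j^2 - 6*j + 5) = (j - 5)*(j + 3)*(j - 1)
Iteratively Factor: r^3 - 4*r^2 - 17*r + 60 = (r - 3)*(r^2 - r - 20) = (r - 3)*(r + 4)*(r - 5)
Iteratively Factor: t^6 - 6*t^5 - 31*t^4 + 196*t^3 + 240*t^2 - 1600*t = (t - 4)*(t^5 - 2*t^4 - 39*t^3 + 40*t^2 + 400*t) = (t - 4)*(t + 4)*(t^4 - 6*t^3 - 15*t^2 + 100*t) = (t - 4)*(t + 4)^2*(t^3 - 10*t^2 + 25*t) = (t - 5)*(t - 4)*(t + 4)^2*(t^2 - 5*t) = t*(t - 5)*(t - 4)*(t + 4)^2*(t - 5)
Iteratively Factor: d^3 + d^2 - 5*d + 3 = (d - 1)*(d^2 + 2*d - 3) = (d - 1)^2*(d + 3)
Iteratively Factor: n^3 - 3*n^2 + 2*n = (n - 2)*(n^2 - n) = n*(n - 2)*(n - 1)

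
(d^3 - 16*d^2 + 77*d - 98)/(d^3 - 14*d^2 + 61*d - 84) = (d^2 - 9*d + 14)/(d^2 - 7*d + 12)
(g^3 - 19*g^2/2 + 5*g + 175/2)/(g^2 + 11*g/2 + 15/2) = (g^2 - 12*g + 35)/(g + 3)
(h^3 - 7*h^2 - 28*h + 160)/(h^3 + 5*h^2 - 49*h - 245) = (h^2 - 12*h + 32)/(h^2 - 49)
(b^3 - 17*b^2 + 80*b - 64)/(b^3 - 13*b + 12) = (b^2 - 16*b + 64)/(b^2 + b - 12)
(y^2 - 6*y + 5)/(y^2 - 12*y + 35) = (y - 1)/(y - 7)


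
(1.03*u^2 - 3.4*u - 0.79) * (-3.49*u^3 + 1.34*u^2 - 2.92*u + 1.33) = -3.5947*u^5 + 13.2462*u^4 - 4.8065*u^3 + 10.2393*u^2 - 2.2152*u - 1.0507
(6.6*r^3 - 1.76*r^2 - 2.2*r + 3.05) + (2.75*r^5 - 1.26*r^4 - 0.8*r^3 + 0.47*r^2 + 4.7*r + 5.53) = 2.75*r^5 - 1.26*r^4 + 5.8*r^3 - 1.29*r^2 + 2.5*r + 8.58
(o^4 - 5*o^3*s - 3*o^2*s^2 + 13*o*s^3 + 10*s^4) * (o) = o^5 - 5*o^4*s - 3*o^3*s^2 + 13*o^2*s^3 + 10*o*s^4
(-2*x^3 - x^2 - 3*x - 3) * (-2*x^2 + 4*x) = 4*x^5 - 6*x^4 + 2*x^3 - 6*x^2 - 12*x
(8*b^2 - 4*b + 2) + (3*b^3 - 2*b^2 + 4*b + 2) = 3*b^3 + 6*b^2 + 4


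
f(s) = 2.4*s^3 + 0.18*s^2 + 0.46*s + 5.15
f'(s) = 7.2*s^2 + 0.36*s + 0.46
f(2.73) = 56.58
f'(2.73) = 55.10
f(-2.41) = -28.51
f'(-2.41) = 41.41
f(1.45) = 13.51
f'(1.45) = 16.12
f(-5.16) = -322.16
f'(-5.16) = 190.31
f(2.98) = 71.63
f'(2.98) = 65.47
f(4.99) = 310.13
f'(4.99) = 181.54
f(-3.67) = -112.75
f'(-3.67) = 96.11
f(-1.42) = -2.01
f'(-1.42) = 14.47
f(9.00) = 1773.47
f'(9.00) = 586.90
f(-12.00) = -4121.65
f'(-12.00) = 1032.94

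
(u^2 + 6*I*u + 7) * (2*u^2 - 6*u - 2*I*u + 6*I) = 2*u^4 - 6*u^3 + 10*I*u^3 + 26*u^2 - 30*I*u^2 - 78*u - 14*I*u + 42*I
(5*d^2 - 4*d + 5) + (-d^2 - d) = 4*d^2 - 5*d + 5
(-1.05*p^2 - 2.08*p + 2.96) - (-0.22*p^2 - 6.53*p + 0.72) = -0.83*p^2 + 4.45*p + 2.24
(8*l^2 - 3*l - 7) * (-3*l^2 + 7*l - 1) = -24*l^4 + 65*l^3 - 8*l^2 - 46*l + 7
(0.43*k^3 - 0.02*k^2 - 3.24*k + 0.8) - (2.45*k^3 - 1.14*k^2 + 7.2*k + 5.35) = -2.02*k^3 + 1.12*k^2 - 10.44*k - 4.55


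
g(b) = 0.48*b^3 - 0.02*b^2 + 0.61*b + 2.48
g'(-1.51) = 3.95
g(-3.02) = -12.77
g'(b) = 1.44*b^2 - 0.04*b + 0.61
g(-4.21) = -36.26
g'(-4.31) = 27.53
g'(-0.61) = 1.17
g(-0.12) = 2.41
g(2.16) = 8.54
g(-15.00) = -1631.17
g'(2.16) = 7.24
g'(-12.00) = 208.45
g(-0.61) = 1.99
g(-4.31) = -38.95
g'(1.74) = 4.90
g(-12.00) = -837.16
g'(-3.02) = 13.86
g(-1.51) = -0.14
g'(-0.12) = 0.64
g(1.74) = 6.01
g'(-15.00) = 325.21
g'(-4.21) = 26.30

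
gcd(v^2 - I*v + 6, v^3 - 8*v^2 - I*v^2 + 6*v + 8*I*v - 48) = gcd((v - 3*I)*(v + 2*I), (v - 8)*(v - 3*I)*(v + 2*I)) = v^2 - I*v + 6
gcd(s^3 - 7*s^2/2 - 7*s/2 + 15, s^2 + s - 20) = 1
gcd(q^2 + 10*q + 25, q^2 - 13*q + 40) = 1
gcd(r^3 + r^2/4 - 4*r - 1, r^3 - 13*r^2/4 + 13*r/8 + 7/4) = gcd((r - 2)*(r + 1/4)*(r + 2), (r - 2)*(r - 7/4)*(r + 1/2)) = r - 2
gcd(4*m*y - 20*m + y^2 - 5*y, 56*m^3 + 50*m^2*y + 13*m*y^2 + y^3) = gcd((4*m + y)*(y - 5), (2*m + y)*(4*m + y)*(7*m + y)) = 4*m + y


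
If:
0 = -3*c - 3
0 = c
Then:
No Solution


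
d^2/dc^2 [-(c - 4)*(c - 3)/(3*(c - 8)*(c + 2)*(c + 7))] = 2*(-c^6 + 21*c^5 - 225*c^4 - 525*c^3 + 6420*c^2 + 408*c - 99728)/(3*(c^9 + 3*c^8 - 171*c^7 - 683*c^6 + 9246*c^5 + 48732*c^4 - 118504*c^3 - 1092672*c^2 - 2182656*c - 1404928))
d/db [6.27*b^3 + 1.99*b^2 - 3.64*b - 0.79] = 18.81*b^2 + 3.98*b - 3.64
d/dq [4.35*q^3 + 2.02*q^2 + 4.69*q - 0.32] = 13.05*q^2 + 4.04*q + 4.69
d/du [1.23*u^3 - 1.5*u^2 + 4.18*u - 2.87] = 3.69*u^2 - 3.0*u + 4.18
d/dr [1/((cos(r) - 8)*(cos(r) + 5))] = (2*cos(r) - 3)*sin(r)/((cos(r) - 8)^2*(cos(r) + 5)^2)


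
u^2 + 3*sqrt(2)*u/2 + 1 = (u + sqrt(2)/2)*(u + sqrt(2))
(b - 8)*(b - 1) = b^2 - 9*b + 8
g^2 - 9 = (g - 3)*(g + 3)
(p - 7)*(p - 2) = p^2 - 9*p + 14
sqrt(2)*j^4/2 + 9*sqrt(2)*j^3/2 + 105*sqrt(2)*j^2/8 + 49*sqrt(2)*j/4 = j*(j + 7/2)^2*(sqrt(2)*j/2 + sqrt(2))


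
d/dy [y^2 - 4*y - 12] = 2*y - 4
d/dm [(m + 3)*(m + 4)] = 2*m + 7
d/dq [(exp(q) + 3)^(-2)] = -2*exp(q)/(exp(q) + 3)^3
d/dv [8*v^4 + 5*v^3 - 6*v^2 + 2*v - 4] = 32*v^3 + 15*v^2 - 12*v + 2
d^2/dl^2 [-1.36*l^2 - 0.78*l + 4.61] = -2.72000000000000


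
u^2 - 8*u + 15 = (u - 5)*(u - 3)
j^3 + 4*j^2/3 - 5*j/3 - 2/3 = (j - 1)*(j + 1/3)*(j + 2)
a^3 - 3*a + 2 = (a - 1)^2*(a + 2)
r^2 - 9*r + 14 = (r - 7)*(r - 2)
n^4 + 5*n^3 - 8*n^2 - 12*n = n*(n - 2)*(n + 1)*(n + 6)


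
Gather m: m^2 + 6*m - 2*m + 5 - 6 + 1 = m^2 + 4*m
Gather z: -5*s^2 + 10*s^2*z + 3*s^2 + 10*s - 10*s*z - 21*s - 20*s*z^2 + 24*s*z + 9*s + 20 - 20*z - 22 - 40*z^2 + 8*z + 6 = -2*s^2 - 2*s + z^2*(-20*s - 40) + z*(10*s^2 + 14*s - 12) + 4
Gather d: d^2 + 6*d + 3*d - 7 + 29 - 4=d^2 + 9*d + 18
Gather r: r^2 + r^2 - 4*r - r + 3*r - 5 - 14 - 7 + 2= 2*r^2 - 2*r - 24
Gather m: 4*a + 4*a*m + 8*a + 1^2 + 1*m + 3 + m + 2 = 12*a + m*(4*a + 2) + 6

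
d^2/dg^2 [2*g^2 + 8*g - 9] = 4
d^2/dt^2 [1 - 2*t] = 0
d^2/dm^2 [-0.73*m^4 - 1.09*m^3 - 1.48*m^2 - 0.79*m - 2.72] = -8.76*m^2 - 6.54*m - 2.96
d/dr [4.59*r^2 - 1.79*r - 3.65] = 9.18*r - 1.79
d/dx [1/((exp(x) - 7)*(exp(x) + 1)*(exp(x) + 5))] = -((exp(x) - 7)*(exp(x) + 1) + (exp(x) - 7)*(exp(x) + 5) + (exp(x) + 1)*(exp(x) + 5))/(4*(exp(x) - 7)^2*(exp(x) + 5)^2*cosh(x/2)^2)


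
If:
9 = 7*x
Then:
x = 9/7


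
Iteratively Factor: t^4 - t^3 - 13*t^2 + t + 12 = (t + 3)*(t^3 - 4*t^2 - t + 4) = (t - 4)*(t + 3)*(t^2 - 1) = (t - 4)*(t - 1)*(t + 3)*(t + 1)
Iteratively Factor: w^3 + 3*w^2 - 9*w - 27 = (w + 3)*(w^2 - 9) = (w - 3)*(w + 3)*(w + 3)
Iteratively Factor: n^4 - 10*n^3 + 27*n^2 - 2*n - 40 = (n - 2)*(n^3 - 8*n^2 + 11*n + 20) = (n - 2)*(n + 1)*(n^2 - 9*n + 20) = (n - 4)*(n - 2)*(n + 1)*(n - 5)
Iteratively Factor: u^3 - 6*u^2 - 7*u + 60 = (u - 4)*(u^2 - 2*u - 15) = (u - 4)*(u + 3)*(u - 5)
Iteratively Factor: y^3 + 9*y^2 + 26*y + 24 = (y + 2)*(y^2 + 7*y + 12) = (y + 2)*(y + 3)*(y + 4)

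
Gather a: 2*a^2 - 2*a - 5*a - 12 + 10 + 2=2*a^2 - 7*a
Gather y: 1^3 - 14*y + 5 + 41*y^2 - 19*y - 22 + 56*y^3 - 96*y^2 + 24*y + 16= 56*y^3 - 55*y^2 - 9*y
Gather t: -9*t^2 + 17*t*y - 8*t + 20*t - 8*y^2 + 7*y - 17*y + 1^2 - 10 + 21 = -9*t^2 + t*(17*y + 12) - 8*y^2 - 10*y + 12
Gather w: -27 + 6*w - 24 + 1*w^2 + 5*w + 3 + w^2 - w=2*w^2 + 10*w - 48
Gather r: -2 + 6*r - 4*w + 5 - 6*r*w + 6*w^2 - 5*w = r*(6 - 6*w) + 6*w^2 - 9*w + 3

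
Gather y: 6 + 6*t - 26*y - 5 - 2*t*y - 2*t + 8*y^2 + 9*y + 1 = 4*t + 8*y^2 + y*(-2*t - 17) + 2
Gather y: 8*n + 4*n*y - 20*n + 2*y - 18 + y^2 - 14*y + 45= -12*n + y^2 + y*(4*n - 12) + 27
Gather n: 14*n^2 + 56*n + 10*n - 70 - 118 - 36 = 14*n^2 + 66*n - 224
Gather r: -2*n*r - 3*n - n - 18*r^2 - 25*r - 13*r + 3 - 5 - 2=-4*n - 18*r^2 + r*(-2*n - 38) - 4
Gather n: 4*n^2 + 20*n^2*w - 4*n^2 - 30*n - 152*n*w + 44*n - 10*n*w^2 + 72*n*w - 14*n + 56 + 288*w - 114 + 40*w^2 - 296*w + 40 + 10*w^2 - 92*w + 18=20*n^2*w + n*(-10*w^2 - 80*w) + 50*w^2 - 100*w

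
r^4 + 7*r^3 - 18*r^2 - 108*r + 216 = (r - 3)*(r - 2)*(r + 6)^2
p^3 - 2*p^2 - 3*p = p*(p - 3)*(p + 1)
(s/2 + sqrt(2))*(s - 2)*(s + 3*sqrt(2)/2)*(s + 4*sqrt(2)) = s^4/2 - s^3 + 15*sqrt(2)*s^3/4 - 15*sqrt(2)*s^2/2 + 17*s^2 - 34*s + 12*sqrt(2)*s - 24*sqrt(2)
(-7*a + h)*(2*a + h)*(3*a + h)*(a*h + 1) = -42*a^4*h - 29*a^3*h^2 - 42*a^3 - 2*a^2*h^3 - 29*a^2*h + a*h^4 - 2*a*h^2 + h^3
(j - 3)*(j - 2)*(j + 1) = j^3 - 4*j^2 + j + 6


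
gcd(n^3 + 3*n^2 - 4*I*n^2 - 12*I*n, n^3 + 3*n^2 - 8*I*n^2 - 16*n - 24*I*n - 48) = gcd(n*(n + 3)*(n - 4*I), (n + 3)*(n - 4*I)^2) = n^2 + n*(3 - 4*I) - 12*I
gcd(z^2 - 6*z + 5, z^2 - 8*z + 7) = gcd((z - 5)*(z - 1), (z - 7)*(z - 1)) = z - 1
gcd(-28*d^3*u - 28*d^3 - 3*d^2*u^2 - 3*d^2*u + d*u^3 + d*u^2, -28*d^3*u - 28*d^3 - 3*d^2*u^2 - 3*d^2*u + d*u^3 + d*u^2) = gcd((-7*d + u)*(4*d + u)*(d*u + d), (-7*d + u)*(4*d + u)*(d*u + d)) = -28*d^3*u - 28*d^3 - 3*d^2*u^2 - 3*d^2*u + d*u^3 + d*u^2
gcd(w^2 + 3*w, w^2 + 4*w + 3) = w + 3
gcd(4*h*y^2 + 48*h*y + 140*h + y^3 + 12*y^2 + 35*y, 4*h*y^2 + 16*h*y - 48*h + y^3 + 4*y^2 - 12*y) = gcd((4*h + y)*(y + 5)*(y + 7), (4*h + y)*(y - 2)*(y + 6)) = 4*h + y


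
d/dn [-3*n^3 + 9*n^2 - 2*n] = -9*n^2 + 18*n - 2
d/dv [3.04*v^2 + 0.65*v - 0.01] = 6.08*v + 0.65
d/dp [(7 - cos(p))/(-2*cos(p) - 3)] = -17*sin(p)/(2*cos(p) + 3)^2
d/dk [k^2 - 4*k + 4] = 2*k - 4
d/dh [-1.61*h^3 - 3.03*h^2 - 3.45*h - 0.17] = -4.83*h^2 - 6.06*h - 3.45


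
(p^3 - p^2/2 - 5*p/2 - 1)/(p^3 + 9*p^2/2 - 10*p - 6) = (p + 1)/(p + 6)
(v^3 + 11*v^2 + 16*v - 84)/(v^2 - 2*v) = v + 13 + 42/v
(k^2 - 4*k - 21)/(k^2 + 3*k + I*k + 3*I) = (k - 7)/(k + I)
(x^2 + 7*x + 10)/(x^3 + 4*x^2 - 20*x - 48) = (x + 5)/(x^2 + 2*x - 24)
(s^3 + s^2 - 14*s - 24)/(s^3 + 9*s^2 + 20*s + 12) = (s^2 - s - 12)/(s^2 + 7*s + 6)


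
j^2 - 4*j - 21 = (j - 7)*(j + 3)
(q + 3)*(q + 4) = q^2 + 7*q + 12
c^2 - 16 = (c - 4)*(c + 4)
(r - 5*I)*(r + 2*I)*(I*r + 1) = I*r^3 + 4*r^2 + 7*I*r + 10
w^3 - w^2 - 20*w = w*(w - 5)*(w + 4)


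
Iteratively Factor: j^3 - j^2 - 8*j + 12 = (j + 3)*(j^2 - 4*j + 4) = (j - 2)*(j + 3)*(j - 2)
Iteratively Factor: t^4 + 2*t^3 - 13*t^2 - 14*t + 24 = (t + 4)*(t^3 - 2*t^2 - 5*t + 6) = (t + 2)*(t + 4)*(t^2 - 4*t + 3) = (t - 1)*(t + 2)*(t + 4)*(t - 3)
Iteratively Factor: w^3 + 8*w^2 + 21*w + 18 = (w + 3)*(w^2 + 5*w + 6) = (w + 2)*(w + 3)*(w + 3)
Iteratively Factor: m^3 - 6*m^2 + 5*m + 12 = (m - 3)*(m^2 - 3*m - 4) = (m - 3)*(m + 1)*(m - 4)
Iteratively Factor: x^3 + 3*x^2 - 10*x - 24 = (x + 4)*(x^2 - x - 6) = (x + 2)*(x + 4)*(x - 3)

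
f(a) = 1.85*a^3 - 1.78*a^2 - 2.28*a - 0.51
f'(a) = 5.55*a^2 - 3.56*a - 2.28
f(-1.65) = -9.90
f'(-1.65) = 18.70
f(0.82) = -2.56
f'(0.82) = -1.47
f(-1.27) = -4.27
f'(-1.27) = 11.19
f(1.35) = -2.28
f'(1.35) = 3.03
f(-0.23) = -0.10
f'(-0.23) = -1.17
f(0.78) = -2.49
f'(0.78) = -1.68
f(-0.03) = -0.44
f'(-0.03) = -2.17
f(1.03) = -2.73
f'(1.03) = -0.06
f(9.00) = 1183.44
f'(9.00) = 415.23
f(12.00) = 2912.61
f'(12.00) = 754.20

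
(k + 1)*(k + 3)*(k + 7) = k^3 + 11*k^2 + 31*k + 21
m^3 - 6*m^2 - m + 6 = (m - 6)*(m - 1)*(m + 1)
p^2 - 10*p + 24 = (p - 6)*(p - 4)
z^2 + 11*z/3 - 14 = (z - 7/3)*(z + 6)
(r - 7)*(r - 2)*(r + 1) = r^3 - 8*r^2 + 5*r + 14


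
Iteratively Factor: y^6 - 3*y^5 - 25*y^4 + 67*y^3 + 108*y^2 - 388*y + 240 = (y + 4)*(y^5 - 7*y^4 + 3*y^3 + 55*y^2 - 112*y + 60) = (y - 1)*(y + 4)*(y^4 - 6*y^3 - 3*y^2 + 52*y - 60) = (y - 1)*(y + 3)*(y + 4)*(y^3 - 9*y^2 + 24*y - 20) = (y - 5)*(y - 1)*(y + 3)*(y + 4)*(y^2 - 4*y + 4) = (y - 5)*(y - 2)*(y - 1)*(y + 3)*(y + 4)*(y - 2)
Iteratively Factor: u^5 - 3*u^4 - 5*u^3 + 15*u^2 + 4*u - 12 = (u - 3)*(u^4 - 5*u^2 + 4) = (u - 3)*(u - 2)*(u^3 + 2*u^2 - u - 2) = (u - 3)*(u - 2)*(u + 2)*(u^2 - 1) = (u - 3)*(u - 2)*(u + 1)*(u + 2)*(u - 1)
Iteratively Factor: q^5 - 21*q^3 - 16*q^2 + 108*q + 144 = (q - 4)*(q^4 + 4*q^3 - 5*q^2 - 36*q - 36) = (q - 4)*(q + 2)*(q^3 + 2*q^2 - 9*q - 18) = (q - 4)*(q + 2)*(q + 3)*(q^2 - q - 6) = (q - 4)*(q + 2)^2*(q + 3)*(q - 3)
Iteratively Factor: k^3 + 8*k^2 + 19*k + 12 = (k + 4)*(k^2 + 4*k + 3) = (k + 3)*(k + 4)*(k + 1)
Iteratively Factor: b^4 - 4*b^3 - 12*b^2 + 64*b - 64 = (b - 2)*(b^3 - 2*b^2 - 16*b + 32) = (b - 2)^2*(b^2 - 16) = (b - 2)^2*(b + 4)*(b - 4)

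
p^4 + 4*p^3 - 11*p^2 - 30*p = p*(p - 3)*(p + 2)*(p + 5)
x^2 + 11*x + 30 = (x + 5)*(x + 6)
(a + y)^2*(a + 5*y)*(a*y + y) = a^4*y + 7*a^3*y^2 + a^3*y + 11*a^2*y^3 + 7*a^2*y^2 + 5*a*y^4 + 11*a*y^3 + 5*y^4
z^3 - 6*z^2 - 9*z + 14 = (z - 7)*(z - 1)*(z + 2)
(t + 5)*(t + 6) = t^2 + 11*t + 30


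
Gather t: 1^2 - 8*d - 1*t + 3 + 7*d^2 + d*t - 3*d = 7*d^2 - 11*d + t*(d - 1) + 4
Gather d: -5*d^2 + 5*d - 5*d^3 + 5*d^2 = -5*d^3 + 5*d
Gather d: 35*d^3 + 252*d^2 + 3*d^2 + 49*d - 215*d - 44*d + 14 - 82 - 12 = 35*d^3 + 255*d^2 - 210*d - 80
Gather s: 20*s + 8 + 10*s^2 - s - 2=10*s^2 + 19*s + 6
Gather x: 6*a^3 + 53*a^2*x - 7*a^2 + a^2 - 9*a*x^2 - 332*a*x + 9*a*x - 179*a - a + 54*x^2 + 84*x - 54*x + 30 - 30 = 6*a^3 - 6*a^2 - 180*a + x^2*(54 - 9*a) + x*(53*a^2 - 323*a + 30)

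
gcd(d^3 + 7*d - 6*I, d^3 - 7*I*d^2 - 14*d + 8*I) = d^2 - 3*I*d - 2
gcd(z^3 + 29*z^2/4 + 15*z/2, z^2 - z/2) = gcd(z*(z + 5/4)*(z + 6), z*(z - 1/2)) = z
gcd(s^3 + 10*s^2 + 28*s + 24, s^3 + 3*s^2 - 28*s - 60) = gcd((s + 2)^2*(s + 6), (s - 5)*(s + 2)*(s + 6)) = s^2 + 8*s + 12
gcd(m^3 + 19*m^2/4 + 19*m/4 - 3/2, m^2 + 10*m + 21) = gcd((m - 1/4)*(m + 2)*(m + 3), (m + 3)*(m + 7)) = m + 3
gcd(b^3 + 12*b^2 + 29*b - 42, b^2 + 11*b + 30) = b + 6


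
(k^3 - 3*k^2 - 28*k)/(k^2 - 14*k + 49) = k*(k + 4)/(k - 7)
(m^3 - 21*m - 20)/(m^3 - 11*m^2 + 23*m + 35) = (m + 4)/(m - 7)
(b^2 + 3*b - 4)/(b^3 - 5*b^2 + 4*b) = (b + 4)/(b*(b - 4))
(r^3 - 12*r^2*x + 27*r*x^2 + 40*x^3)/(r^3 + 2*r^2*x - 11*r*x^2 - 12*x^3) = (-r^2 + 13*r*x - 40*x^2)/(-r^2 - r*x + 12*x^2)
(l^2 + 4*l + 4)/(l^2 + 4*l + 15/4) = 4*(l^2 + 4*l + 4)/(4*l^2 + 16*l + 15)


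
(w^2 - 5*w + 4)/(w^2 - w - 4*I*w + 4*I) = (w - 4)/(w - 4*I)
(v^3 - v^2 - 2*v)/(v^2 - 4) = v*(v + 1)/(v + 2)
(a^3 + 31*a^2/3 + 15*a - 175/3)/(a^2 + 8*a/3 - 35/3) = (3*a^2 + 16*a - 35)/(3*a - 7)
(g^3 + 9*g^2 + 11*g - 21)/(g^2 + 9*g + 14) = (g^2 + 2*g - 3)/(g + 2)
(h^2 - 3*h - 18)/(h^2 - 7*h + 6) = (h + 3)/(h - 1)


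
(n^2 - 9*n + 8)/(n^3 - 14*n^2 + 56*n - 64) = (n - 1)/(n^2 - 6*n + 8)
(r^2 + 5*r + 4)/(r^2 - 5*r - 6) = (r + 4)/(r - 6)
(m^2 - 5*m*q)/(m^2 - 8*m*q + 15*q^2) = m/(m - 3*q)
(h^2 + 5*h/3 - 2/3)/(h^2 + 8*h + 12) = (h - 1/3)/(h + 6)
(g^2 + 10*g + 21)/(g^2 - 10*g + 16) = (g^2 + 10*g + 21)/(g^2 - 10*g + 16)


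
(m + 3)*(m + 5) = m^2 + 8*m + 15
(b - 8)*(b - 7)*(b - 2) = b^3 - 17*b^2 + 86*b - 112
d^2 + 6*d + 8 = (d + 2)*(d + 4)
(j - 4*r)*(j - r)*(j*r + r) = j^3*r - 5*j^2*r^2 + j^2*r + 4*j*r^3 - 5*j*r^2 + 4*r^3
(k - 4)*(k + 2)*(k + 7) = k^3 + 5*k^2 - 22*k - 56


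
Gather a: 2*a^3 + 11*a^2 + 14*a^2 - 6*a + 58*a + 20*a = 2*a^3 + 25*a^2 + 72*a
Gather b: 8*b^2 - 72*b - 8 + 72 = 8*b^2 - 72*b + 64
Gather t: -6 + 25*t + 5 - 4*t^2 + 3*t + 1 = -4*t^2 + 28*t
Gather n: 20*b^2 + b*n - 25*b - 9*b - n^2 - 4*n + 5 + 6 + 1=20*b^2 - 34*b - n^2 + n*(b - 4) + 12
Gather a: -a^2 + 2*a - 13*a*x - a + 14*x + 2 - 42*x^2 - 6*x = -a^2 + a*(1 - 13*x) - 42*x^2 + 8*x + 2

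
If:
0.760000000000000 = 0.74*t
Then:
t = 1.03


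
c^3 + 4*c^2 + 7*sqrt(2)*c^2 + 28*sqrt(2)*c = c*(c + 4)*(c + 7*sqrt(2))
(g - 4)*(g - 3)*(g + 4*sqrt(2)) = g^3 - 7*g^2 + 4*sqrt(2)*g^2 - 28*sqrt(2)*g + 12*g + 48*sqrt(2)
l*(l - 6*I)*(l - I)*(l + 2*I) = l^4 - 5*I*l^3 + 8*l^2 - 12*I*l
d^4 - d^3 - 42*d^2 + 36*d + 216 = (d - 6)*(d - 3)*(d + 2)*(d + 6)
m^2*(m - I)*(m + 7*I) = m^4 + 6*I*m^3 + 7*m^2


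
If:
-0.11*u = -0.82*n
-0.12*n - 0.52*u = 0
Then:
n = 0.00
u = 0.00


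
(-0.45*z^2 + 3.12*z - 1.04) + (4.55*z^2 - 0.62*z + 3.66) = 4.1*z^2 + 2.5*z + 2.62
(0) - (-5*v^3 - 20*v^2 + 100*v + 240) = 5*v^3 + 20*v^2 - 100*v - 240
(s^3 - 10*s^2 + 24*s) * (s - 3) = s^4 - 13*s^3 + 54*s^2 - 72*s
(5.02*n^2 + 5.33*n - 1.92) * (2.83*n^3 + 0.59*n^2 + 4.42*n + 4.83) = 14.2066*n^5 + 18.0457*n^4 + 19.8995*n^3 + 46.6724*n^2 + 17.2575*n - 9.2736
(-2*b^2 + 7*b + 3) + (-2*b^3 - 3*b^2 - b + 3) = -2*b^3 - 5*b^2 + 6*b + 6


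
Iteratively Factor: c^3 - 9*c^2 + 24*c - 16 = (c - 4)*(c^2 - 5*c + 4) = (c - 4)^2*(c - 1)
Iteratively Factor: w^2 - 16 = (w - 4)*(w + 4)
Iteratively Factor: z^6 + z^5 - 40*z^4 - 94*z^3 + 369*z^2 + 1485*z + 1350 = (z + 2)*(z^5 - z^4 - 38*z^3 - 18*z^2 + 405*z + 675) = (z - 5)*(z + 2)*(z^4 + 4*z^3 - 18*z^2 - 108*z - 135) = (z - 5)*(z + 2)*(z + 3)*(z^3 + z^2 - 21*z - 45) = (z - 5)*(z + 2)*(z + 3)^2*(z^2 - 2*z - 15) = (z - 5)^2*(z + 2)*(z + 3)^2*(z + 3)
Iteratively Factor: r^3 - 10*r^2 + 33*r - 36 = (r - 4)*(r^2 - 6*r + 9) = (r - 4)*(r - 3)*(r - 3)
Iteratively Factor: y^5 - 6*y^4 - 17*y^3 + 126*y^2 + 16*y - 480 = (y + 4)*(y^4 - 10*y^3 + 23*y^2 + 34*y - 120) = (y - 3)*(y + 4)*(y^3 - 7*y^2 + 2*y + 40) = (y - 5)*(y - 3)*(y + 4)*(y^2 - 2*y - 8) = (y - 5)*(y - 4)*(y - 3)*(y + 4)*(y + 2)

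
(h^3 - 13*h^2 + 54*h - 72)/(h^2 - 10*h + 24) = h - 3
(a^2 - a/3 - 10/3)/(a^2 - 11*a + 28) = (3*a^2 - a - 10)/(3*(a^2 - 11*a + 28))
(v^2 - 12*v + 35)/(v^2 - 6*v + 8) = (v^2 - 12*v + 35)/(v^2 - 6*v + 8)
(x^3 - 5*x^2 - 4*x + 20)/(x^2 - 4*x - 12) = (x^2 - 7*x + 10)/(x - 6)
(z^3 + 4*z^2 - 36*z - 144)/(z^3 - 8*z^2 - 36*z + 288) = (z + 4)/(z - 8)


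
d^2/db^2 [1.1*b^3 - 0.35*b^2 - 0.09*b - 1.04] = 6.6*b - 0.7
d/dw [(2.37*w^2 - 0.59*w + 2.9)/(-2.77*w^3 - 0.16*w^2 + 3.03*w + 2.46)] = (6.5649*w^4 - 3.2686*w^3 + 31.1857*w^2 + 12.5884*w - 10.2384)/(7.6729*w^6 + 0.8864*w^5 - 16.7606*w^4 - 14.598*w^3 + 8.3937*w^2 + 14.9076*w + 6.0516)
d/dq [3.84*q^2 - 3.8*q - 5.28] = 7.68*q - 3.8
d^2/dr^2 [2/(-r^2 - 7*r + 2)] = 4*(r^2 + 7*r - (2*r + 7)^2 - 2)/(r^2 + 7*r - 2)^3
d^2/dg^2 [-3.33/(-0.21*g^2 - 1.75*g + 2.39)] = (-0.293706*g^2 - 2.44755*g + 3.33*(0.42*g + 1.75)*(0.84*g + 3.5) + 3.342654)/(0.21*g^2 + 1.75*g - 2.39)^3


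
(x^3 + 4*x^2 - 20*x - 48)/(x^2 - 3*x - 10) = (x^2 + 2*x - 24)/(x - 5)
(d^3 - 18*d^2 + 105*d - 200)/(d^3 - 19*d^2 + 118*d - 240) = (d - 5)/(d - 6)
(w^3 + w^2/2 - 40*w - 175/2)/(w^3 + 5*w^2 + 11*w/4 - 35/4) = 2*(w^2 - 2*w - 35)/(2*w^2 + 5*w - 7)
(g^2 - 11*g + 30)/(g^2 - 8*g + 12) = (g - 5)/(g - 2)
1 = 1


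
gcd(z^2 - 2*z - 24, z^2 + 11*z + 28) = z + 4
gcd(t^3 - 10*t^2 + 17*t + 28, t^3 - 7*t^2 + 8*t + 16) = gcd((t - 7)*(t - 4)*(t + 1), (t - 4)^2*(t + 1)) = t^2 - 3*t - 4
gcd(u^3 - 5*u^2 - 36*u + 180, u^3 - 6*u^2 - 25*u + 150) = u^2 - 11*u + 30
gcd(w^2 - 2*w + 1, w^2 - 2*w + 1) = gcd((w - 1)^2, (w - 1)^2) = w^2 - 2*w + 1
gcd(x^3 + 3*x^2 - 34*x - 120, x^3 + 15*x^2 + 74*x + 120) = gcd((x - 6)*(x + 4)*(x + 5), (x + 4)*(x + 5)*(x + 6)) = x^2 + 9*x + 20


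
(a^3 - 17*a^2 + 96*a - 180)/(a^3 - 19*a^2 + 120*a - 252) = (a - 5)/(a - 7)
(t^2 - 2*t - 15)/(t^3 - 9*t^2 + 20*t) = (t + 3)/(t*(t - 4))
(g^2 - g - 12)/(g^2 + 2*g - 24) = (g + 3)/(g + 6)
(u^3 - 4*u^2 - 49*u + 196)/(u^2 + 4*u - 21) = (u^2 - 11*u + 28)/(u - 3)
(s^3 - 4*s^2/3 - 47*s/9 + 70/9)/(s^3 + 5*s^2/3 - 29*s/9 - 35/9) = (s - 2)/(s + 1)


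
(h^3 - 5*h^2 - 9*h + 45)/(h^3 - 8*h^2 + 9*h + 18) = (h^2 - 2*h - 15)/(h^2 - 5*h - 6)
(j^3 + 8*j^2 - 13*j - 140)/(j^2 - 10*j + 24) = (j^2 + 12*j + 35)/(j - 6)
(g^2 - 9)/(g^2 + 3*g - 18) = (g + 3)/(g + 6)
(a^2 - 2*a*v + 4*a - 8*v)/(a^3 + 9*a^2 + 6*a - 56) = (a - 2*v)/(a^2 + 5*a - 14)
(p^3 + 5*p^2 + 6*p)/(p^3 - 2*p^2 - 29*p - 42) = p/(p - 7)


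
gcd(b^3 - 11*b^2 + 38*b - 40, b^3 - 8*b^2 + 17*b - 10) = b^2 - 7*b + 10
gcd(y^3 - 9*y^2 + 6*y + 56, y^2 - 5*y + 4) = y - 4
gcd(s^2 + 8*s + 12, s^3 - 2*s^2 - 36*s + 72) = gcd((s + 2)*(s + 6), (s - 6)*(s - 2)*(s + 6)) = s + 6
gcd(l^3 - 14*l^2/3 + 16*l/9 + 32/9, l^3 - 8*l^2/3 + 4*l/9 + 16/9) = l^2 - 2*l/3 - 8/9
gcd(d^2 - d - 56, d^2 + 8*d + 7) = d + 7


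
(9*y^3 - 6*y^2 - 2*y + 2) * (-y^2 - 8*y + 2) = -9*y^5 - 66*y^4 + 68*y^3 + 2*y^2 - 20*y + 4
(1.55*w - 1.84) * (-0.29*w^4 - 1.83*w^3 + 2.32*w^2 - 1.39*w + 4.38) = -0.4495*w^5 - 2.3029*w^4 + 6.9632*w^3 - 6.4233*w^2 + 9.3466*w - 8.0592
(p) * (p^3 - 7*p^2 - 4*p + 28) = p^4 - 7*p^3 - 4*p^2 + 28*p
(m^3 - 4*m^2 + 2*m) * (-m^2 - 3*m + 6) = -m^5 + m^4 + 16*m^3 - 30*m^2 + 12*m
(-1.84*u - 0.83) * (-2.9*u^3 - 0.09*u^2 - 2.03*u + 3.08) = 5.336*u^4 + 2.5726*u^3 + 3.8099*u^2 - 3.9823*u - 2.5564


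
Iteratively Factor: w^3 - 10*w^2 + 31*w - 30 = (w - 5)*(w^2 - 5*w + 6) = (w - 5)*(w - 3)*(w - 2)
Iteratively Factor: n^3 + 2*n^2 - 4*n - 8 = (n + 2)*(n^2 - 4) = (n + 2)^2*(n - 2)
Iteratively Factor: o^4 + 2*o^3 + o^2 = (o + 1)*(o^3 + o^2) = o*(o + 1)*(o^2 + o) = o^2*(o + 1)*(o + 1)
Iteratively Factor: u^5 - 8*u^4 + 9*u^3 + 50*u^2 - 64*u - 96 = (u - 3)*(u^4 - 5*u^3 - 6*u^2 + 32*u + 32) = (u - 4)*(u - 3)*(u^3 - u^2 - 10*u - 8) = (u - 4)^2*(u - 3)*(u^2 + 3*u + 2) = (u - 4)^2*(u - 3)*(u + 2)*(u + 1)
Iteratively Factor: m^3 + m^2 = (m)*(m^2 + m) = m*(m + 1)*(m)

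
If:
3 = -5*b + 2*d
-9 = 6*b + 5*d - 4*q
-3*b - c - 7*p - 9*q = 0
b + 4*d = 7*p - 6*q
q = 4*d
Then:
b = -15/43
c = -1668/43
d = 27/43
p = 741/301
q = 108/43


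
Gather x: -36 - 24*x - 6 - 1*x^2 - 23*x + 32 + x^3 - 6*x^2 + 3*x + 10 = x^3 - 7*x^2 - 44*x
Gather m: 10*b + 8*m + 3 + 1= 10*b + 8*m + 4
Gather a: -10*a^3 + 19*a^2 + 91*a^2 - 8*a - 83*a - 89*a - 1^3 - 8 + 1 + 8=-10*a^3 + 110*a^2 - 180*a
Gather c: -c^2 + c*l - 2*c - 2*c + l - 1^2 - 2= -c^2 + c*(l - 4) + l - 3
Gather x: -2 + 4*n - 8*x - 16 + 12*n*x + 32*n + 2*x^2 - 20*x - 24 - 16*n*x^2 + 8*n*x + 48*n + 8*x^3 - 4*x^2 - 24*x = 84*n + 8*x^3 + x^2*(-16*n - 2) + x*(20*n - 52) - 42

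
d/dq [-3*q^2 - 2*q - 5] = -6*q - 2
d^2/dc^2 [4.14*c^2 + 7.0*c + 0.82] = 8.28000000000000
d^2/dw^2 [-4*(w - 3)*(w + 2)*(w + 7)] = -24*w - 48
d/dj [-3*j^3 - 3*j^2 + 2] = 3*j*(-3*j - 2)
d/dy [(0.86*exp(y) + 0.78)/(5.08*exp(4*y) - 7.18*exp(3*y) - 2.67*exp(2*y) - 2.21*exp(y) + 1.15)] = (-13.1064*exp(4*y) - 3.5*exp(3*y) + 19.0974*exp(2*y) + 4.1652*exp(y) + 2.7128)*exp(y)/(25.8064*exp(8*y) - 72.9488*exp(7*y) + 24.4252*exp(6*y) + 15.8876*exp(5*y) + 50.5485*exp(4*y) - 4.7126*exp(3*y) - 1.2569*exp(2*y) - 5.083*exp(y) + 1.3225)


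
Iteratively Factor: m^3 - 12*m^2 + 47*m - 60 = (m - 4)*(m^2 - 8*m + 15) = (m - 4)*(m - 3)*(m - 5)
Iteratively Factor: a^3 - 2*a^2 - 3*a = (a)*(a^2 - 2*a - 3) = a*(a + 1)*(a - 3)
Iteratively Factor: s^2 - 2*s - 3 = (s - 3)*(s + 1)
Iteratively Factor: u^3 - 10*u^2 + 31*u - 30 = (u - 3)*(u^2 - 7*u + 10) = (u - 5)*(u - 3)*(u - 2)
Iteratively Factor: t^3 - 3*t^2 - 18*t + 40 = (t - 2)*(t^2 - t - 20) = (t - 2)*(t + 4)*(t - 5)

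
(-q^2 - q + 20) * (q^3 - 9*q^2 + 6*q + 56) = -q^5 + 8*q^4 + 23*q^3 - 242*q^2 + 64*q + 1120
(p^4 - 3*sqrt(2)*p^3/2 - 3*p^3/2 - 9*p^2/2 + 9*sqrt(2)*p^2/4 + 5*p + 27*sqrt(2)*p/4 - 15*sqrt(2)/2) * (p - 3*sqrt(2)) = p^5 - 9*sqrt(2)*p^4/2 - 3*p^4/2 + 9*p^3/2 + 27*sqrt(2)*p^3/4 - 17*p^2/2 + 81*sqrt(2)*p^2/4 - 81*p/2 - 45*sqrt(2)*p/2 + 45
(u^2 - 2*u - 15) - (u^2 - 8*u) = 6*u - 15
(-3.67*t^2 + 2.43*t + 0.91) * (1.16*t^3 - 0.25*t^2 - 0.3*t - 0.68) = -4.2572*t^5 + 3.7363*t^4 + 1.5491*t^3 + 1.5391*t^2 - 1.9254*t - 0.6188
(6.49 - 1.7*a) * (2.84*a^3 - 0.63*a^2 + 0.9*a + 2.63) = -4.828*a^4 + 19.5026*a^3 - 5.6187*a^2 + 1.37*a + 17.0687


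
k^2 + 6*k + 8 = (k + 2)*(k + 4)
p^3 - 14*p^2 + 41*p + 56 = (p - 8)*(p - 7)*(p + 1)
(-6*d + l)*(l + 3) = -6*d*l - 18*d + l^2 + 3*l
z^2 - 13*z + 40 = (z - 8)*(z - 5)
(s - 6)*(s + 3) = s^2 - 3*s - 18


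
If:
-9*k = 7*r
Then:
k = -7*r/9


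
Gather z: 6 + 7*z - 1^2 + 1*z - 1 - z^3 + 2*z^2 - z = -z^3 + 2*z^2 + 7*z + 4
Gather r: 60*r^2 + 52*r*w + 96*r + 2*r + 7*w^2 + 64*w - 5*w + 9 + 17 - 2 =60*r^2 + r*(52*w + 98) + 7*w^2 + 59*w + 24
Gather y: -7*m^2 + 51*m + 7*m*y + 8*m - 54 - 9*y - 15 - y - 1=-7*m^2 + 59*m + y*(7*m - 10) - 70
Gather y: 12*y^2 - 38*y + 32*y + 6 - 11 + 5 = 12*y^2 - 6*y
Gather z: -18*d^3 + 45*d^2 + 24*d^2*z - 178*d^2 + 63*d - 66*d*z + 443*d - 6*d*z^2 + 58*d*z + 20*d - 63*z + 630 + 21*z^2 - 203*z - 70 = -18*d^3 - 133*d^2 + 526*d + z^2*(21 - 6*d) + z*(24*d^2 - 8*d - 266) + 560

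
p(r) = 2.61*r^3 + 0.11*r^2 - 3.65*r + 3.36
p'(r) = 7.83*r^2 + 0.22*r - 3.65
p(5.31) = 377.85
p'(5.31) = 218.29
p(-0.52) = 4.92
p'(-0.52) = -1.65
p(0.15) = 2.82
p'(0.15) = -3.44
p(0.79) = 1.83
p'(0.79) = 1.41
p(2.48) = 34.79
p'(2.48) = 45.05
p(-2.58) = -31.31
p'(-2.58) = 47.90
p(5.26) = 367.04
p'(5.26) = 214.14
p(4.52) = 230.13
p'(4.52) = 157.31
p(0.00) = 3.36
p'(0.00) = -3.65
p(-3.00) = -55.17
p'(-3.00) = 66.16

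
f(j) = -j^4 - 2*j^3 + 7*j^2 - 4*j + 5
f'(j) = -4*j^3 - 6*j^2 + 14*j - 4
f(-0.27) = 6.62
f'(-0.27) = -8.14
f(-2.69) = 52.98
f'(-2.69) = -7.22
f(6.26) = -1772.02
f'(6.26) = -1132.74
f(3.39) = -138.10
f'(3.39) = -181.33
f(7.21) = -3111.91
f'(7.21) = -1714.19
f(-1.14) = 19.93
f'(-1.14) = -21.83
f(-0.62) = 10.50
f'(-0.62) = -14.03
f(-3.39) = 44.85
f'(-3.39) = 35.42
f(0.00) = 5.00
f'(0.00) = -4.00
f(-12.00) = -16219.00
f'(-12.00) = 5876.00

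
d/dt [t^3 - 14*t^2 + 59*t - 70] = 3*t^2 - 28*t + 59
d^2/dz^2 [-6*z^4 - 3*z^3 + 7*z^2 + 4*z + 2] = -72*z^2 - 18*z + 14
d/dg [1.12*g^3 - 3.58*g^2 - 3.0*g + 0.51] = 3.36*g^2 - 7.16*g - 3.0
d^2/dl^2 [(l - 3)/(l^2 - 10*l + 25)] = 2*(l + 1)/(l^4 - 20*l^3 + 150*l^2 - 500*l + 625)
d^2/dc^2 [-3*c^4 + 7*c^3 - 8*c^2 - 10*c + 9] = -36*c^2 + 42*c - 16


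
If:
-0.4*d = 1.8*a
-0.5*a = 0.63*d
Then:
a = 0.00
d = 0.00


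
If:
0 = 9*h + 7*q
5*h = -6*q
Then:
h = 0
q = 0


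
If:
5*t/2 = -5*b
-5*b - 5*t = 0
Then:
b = 0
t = 0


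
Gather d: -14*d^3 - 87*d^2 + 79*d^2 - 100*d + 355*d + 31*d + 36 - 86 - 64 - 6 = -14*d^3 - 8*d^2 + 286*d - 120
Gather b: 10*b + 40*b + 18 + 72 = 50*b + 90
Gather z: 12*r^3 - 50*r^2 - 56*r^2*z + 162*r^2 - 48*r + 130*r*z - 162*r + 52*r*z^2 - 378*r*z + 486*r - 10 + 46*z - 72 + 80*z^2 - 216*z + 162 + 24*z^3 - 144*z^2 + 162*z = 12*r^3 + 112*r^2 + 276*r + 24*z^3 + z^2*(52*r - 64) + z*(-56*r^2 - 248*r - 8) + 80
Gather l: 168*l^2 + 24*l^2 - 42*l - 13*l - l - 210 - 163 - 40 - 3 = 192*l^2 - 56*l - 416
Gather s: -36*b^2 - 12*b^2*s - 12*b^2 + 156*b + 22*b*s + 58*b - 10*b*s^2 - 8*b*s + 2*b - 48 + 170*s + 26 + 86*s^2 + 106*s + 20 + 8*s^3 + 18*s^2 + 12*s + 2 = -48*b^2 + 216*b + 8*s^3 + s^2*(104 - 10*b) + s*(-12*b^2 + 14*b + 288)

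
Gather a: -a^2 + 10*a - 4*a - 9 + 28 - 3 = -a^2 + 6*a + 16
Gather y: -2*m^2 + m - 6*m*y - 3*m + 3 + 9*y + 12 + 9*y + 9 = -2*m^2 - 2*m + y*(18 - 6*m) + 24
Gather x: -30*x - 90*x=-120*x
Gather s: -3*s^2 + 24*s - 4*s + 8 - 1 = -3*s^2 + 20*s + 7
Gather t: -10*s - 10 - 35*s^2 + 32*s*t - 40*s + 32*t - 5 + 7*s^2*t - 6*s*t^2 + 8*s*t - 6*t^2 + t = -35*s^2 - 50*s + t^2*(-6*s - 6) + t*(7*s^2 + 40*s + 33) - 15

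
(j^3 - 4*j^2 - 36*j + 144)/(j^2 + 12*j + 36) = (j^2 - 10*j + 24)/(j + 6)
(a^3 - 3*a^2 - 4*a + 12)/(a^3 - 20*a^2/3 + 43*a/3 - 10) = 3*(a + 2)/(3*a - 5)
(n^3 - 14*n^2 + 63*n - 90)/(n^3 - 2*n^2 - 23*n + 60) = (n^2 - 11*n + 30)/(n^2 + n - 20)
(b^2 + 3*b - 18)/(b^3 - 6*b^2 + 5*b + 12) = (b + 6)/(b^2 - 3*b - 4)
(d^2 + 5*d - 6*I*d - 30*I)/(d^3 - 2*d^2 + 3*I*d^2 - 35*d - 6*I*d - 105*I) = (d - 6*I)/(d^2 + d*(-7 + 3*I) - 21*I)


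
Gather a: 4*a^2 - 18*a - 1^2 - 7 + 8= 4*a^2 - 18*a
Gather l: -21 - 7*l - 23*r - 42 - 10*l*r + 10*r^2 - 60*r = l*(-10*r - 7) + 10*r^2 - 83*r - 63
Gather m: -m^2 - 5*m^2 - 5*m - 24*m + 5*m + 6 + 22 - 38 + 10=-6*m^2 - 24*m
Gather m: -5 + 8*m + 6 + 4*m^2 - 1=4*m^2 + 8*m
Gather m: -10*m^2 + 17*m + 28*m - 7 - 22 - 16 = -10*m^2 + 45*m - 45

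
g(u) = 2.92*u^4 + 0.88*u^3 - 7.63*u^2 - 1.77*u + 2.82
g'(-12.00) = -19621.53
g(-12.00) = 57953.82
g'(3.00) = 291.57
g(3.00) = 189.12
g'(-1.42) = -8.22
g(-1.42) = -0.70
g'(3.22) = 366.42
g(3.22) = 261.30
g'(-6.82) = -3479.97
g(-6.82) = 5697.99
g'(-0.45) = 4.57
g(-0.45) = 2.11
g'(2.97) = 282.19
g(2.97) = 180.51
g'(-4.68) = -1069.77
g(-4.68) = 1154.55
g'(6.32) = 2955.69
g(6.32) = 4567.57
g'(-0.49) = 4.97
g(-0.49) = 1.92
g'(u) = 11.68*u^3 + 2.64*u^2 - 15.26*u - 1.77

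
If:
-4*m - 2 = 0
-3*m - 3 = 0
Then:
No Solution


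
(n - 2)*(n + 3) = n^2 + n - 6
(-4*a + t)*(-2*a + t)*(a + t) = 8*a^3 + 2*a^2*t - 5*a*t^2 + t^3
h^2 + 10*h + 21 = (h + 3)*(h + 7)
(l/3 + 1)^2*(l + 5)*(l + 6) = l^4/9 + 17*l^3/9 + 35*l^2/3 + 31*l + 30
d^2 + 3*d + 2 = (d + 1)*(d + 2)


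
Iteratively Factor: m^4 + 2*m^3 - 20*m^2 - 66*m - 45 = (m + 1)*(m^3 + m^2 - 21*m - 45) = (m - 5)*(m + 1)*(m^2 + 6*m + 9) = (m - 5)*(m + 1)*(m + 3)*(m + 3)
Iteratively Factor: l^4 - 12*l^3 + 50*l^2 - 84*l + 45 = (l - 1)*(l^3 - 11*l^2 + 39*l - 45) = (l - 3)*(l - 1)*(l^2 - 8*l + 15) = (l - 3)^2*(l - 1)*(l - 5)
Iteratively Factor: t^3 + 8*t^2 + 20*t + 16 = (t + 4)*(t^2 + 4*t + 4) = (t + 2)*(t + 4)*(t + 2)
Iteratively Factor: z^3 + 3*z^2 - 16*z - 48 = (z + 4)*(z^2 - z - 12) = (z + 3)*(z + 4)*(z - 4)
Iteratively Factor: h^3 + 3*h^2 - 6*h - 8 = (h + 4)*(h^2 - h - 2) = (h + 1)*(h + 4)*(h - 2)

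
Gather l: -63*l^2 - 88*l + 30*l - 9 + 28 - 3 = -63*l^2 - 58*l + 16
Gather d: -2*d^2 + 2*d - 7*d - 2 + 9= -2*d^2 - 5*d + 7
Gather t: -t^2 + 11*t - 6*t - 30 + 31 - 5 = -t^2 + 5*t - 4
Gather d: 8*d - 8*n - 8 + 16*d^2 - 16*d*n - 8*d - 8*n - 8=16*d^2 - 16*d*n - 16*n - 16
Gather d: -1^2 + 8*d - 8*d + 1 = 0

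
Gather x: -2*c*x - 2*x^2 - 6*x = -2*x^2 + x*(-2*c - 6)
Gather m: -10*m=-10*m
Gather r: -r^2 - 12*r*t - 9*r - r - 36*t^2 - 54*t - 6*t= -r^2 + r*(-12*t - 10) - 36*t^2 - 60*t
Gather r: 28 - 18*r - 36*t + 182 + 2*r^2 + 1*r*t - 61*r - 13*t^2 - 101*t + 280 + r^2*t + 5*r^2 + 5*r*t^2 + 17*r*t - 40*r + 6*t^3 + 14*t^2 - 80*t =r^2*(t + 7) + r*(5*t^2 + 18*t - 119) + 6*t^3 + t^2 - 217*t + 490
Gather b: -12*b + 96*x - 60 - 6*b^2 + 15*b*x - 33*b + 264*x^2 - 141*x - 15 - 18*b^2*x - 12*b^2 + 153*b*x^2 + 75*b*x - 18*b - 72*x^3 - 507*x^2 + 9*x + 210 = b^2*(-18*x - 18) + b*(153*x^2 + 90*x - 63) - 72*x^3 - 243*x^2 - 36*x + 135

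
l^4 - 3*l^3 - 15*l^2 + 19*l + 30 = (l - 5)*(l - 2)*(l + 1)*(l + 3)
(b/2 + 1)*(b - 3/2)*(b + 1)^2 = b^4/2 + 5*b^3/4 - b^2/2 - 11*b/4 - 3/2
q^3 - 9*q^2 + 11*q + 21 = (q - 7)*(q - 3)*(q + 1)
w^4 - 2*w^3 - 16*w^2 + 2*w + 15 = (w - 5)*(w - 1)*(w + 1)*(w + 3)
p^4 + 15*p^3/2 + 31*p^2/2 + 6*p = p*(p + 1/2)*(p + 3)*(p + 4)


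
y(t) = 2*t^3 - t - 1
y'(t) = 6*t^2 - 1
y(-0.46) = -0.73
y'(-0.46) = 0.27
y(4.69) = 200.63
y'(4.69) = 130.98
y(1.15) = 0.89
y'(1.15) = 6.94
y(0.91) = -0.40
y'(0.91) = 3.97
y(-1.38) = -4.88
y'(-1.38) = 10.43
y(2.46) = 26.31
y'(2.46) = 35.31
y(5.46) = 319.08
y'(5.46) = 177.87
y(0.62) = -1.14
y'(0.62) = 1.31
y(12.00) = 3443.00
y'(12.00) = 863.00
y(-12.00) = -3445.00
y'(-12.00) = 863.00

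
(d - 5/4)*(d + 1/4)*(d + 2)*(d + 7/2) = d^4 + 9*d^3/2 + 19*d^2/16 - 279*d/32 - 35/16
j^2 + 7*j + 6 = (j + 1)*(j + 6)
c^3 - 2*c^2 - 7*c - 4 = (c - 4)*(c + 1)^2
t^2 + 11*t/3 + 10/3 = (t + 5/3)*(t + 2)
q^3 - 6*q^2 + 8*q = q*(q - 4)*(q - 2)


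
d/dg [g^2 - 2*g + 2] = 2*g - 2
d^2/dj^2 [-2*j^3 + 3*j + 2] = -12*j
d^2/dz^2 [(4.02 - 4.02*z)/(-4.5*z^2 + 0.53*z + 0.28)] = ((40.4412 - 108.54*z)*(-4.5*z^2 + 0.53*z + 0.28) - 4.02*(z - 1)*(9.0*z - 0.53)*(18.0*z - 1.06))/(-4.5*z^2 + 0.53*z + 0.28)^3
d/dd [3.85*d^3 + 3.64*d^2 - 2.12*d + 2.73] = 11.55*d^2 + 7.28*d - 2.12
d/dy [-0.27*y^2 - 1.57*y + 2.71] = -0.54*y - 1.57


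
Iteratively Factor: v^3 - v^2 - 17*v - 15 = (v + 1)*(v^2 - 2*v - 15) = (v + 1)*(v + 3)*(v - 5)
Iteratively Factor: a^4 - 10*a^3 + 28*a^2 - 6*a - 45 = (a - 3)*(a^3 - 7*a^2 + 7*a + 15) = (a - 3)*(a + 1)*(a^2 - 8*a + 15) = (a - 3)^2*(a + 1)*(a - 5)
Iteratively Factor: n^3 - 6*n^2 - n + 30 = (n + 2)*(n^2 - 8*n + 15) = (n - 5)*(n + 2)*(n - 3)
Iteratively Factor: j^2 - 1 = (j + 1)*(j - 1)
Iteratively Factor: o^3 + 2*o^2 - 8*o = (o - 2)*(o^2 + 4*o) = (o - 2)*(o + 4)*(o)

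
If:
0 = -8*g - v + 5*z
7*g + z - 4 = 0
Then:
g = 4/7 - z/7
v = 43*z/7 - 32/7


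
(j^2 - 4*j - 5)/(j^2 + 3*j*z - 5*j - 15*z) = (j + 1)/(j + 3*z)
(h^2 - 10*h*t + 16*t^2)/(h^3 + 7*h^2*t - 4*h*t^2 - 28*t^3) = (h - 8*t)/(h^2 + 9*h*t + 14*t^2)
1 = 1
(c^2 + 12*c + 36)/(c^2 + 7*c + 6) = (c + 6)/(c + 1)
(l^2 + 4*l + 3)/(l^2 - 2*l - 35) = (l^2 + 4*l + 3)/(l^2 - 2*l - 35)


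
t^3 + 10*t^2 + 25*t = t*(t + 5)^2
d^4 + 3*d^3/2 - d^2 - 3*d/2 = d*(d - 1)*(d + 1)*(d + 3/2)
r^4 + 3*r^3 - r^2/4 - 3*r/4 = r*(r - 1/2)*(r + 1/2)*(r + 3)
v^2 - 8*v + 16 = (v - 4)^2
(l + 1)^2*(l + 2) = l^3 + 4*l^2 + 5*l + 2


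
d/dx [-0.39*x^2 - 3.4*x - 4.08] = -0.78*x - 3.4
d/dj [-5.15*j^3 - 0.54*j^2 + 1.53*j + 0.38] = -15.45*j^2 - 1.08*j + 1.53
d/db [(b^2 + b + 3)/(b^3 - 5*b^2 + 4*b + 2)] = (-b^4 - 2*b^3 + 34*b - 10)/(b^6 - 10*b^5 + 33*b^4 - 36*b^3 - 4*b^2 + 16*b + 4)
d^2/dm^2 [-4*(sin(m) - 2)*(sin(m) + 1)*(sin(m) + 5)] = -25*sin(m) - 9*sin(3*m) - 32*cos(2*m)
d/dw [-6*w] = -6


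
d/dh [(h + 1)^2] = 2*h + 2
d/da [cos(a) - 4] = -sin(a)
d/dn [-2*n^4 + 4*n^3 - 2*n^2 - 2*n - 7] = -8*n^3 + 12*n^2 - 4*n - 2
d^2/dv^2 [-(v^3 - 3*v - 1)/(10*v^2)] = 3*(v + 1)/(5*v^4)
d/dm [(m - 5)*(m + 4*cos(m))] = m + (5 - m)*(4*sin(m) - 1) + 4*cos(m)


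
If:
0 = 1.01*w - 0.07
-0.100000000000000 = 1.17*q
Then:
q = -0.09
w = 0.07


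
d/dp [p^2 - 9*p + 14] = 2*p - 9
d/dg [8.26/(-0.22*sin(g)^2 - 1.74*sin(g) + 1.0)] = (3.6344*sin(g) + 14.3724)*cos(g)/(0.22*sin(g)^2 + 1.74*sin(g) - 1.0)^2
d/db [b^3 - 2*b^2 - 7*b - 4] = 3*b^2 - 4*b - 7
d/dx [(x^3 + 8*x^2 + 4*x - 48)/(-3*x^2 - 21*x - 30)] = (-x^4 - 14*x^3 - 82*x^2 - 256*x - 376)/(3*(x^4 + 14*x^3 + 69*x^2 + 140*x + 100))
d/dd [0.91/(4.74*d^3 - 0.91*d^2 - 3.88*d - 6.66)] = (-12.9402*d^2 + 1.6562*d + 3.5308)/(-4.74*d^3 + 0.91*d^2 + 3.88*d + 6.66)^2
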